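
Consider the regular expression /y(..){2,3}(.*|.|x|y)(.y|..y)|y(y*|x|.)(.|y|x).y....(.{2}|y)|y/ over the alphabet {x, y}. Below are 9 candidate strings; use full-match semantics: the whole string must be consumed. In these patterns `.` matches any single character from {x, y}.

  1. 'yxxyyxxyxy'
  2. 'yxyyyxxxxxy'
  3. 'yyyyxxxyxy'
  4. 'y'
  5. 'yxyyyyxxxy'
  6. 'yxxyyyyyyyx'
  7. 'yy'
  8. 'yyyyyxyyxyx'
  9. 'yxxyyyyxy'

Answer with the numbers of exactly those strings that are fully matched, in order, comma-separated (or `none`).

1, 2, 3, 4, 5, 6, 8, 9

1 → match
2 → match
3 → match
4 → match
5 → match
6 → match
7 → no match
8 → match
9 → match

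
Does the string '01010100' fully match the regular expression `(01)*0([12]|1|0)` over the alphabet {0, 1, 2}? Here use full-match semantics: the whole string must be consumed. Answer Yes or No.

Yes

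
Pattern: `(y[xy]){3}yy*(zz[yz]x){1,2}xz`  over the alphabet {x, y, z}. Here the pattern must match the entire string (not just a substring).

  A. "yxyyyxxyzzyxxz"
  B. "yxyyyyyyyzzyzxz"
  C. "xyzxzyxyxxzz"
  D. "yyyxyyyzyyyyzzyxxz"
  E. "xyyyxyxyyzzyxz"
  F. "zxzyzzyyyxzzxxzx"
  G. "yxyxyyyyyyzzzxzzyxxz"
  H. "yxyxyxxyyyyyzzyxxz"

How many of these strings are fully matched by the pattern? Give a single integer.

1

A → no match
B → no match — must end with "xxz"
C → no match — must start with "y"
D → no match
E → no match — must start with "y"
F → no match — must start with "y"
G → match
H → no match
Total matched: 1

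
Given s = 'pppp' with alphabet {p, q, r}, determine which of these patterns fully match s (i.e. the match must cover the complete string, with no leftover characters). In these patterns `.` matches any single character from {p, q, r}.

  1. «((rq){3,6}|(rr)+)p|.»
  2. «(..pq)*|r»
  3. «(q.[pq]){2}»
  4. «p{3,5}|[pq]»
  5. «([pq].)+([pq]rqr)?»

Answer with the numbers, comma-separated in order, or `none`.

4, 5

1 → no match
2 → no match
3 → no match — must start with 'q'
4 → match
5 → match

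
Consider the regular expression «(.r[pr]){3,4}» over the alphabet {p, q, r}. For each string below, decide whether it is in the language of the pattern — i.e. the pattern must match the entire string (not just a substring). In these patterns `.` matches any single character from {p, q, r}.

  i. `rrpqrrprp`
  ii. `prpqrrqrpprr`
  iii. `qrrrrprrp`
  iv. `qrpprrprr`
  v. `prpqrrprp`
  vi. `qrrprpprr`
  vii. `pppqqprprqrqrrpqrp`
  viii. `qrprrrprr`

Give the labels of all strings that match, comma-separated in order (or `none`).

i, ii, iii, iv, v, vi, viii

i → match
ii → match
iii → match
iv → match
v → match
vi → match
vii → no match
viii → match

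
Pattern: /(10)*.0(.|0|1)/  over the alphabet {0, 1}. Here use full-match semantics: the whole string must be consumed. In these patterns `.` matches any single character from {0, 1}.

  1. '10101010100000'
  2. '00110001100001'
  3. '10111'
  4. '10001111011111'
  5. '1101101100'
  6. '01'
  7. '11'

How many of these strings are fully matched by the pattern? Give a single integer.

0

1 → no match
2 → no match
3 → no match
4 → no match
5 → no match
6 → no match
7 → no match
Total matched: 0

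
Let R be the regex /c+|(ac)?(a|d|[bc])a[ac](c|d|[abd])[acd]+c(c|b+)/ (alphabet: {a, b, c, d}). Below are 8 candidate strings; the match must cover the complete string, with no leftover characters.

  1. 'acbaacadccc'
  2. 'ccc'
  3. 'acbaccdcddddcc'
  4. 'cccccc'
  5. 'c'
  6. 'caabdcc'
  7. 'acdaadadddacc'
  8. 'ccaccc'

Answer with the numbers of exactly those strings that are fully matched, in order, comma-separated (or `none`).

1. 'acbaacadccc' → match
2. 'ccc' → match
3 → match
4. 'cccccc' → match
5. 'c' → match
6. 'caabdcc' → match
7 → match
8. 'ccaccc' → no match

1, 2, 3, 4, 5, 6, 7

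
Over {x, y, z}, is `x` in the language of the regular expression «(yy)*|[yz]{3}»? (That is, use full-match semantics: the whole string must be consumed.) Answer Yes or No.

No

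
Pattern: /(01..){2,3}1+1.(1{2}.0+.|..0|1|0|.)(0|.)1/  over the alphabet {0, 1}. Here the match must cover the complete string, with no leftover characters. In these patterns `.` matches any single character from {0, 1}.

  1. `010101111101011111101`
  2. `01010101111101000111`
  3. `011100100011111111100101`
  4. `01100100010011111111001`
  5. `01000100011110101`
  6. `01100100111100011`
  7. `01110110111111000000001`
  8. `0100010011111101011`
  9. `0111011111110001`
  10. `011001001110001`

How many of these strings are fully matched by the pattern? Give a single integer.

6

1 → no match
2 → no match
3 → no match
4 → match
5 → no match
6 → match
7 → match
8 → match
9 → match
10 → match
Total matched: 6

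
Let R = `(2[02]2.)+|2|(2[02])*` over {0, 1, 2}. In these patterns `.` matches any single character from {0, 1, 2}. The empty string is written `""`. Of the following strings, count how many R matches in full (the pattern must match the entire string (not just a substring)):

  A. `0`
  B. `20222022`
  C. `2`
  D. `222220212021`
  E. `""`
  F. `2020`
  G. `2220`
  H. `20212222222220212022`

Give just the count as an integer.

7

A → no match
B → match
C → match
D → match
E → match
F → match
G → match
H → match
Total matched: 7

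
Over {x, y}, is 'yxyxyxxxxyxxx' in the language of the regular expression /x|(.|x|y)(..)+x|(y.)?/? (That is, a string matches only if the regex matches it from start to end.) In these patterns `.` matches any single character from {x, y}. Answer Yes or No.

No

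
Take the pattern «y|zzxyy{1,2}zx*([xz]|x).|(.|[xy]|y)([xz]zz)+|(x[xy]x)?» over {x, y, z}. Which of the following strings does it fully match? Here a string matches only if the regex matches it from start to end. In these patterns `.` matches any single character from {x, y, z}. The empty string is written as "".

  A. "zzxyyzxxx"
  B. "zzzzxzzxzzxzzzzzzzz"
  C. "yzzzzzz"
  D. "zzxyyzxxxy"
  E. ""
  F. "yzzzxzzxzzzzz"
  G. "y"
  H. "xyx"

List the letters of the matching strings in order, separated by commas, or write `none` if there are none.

A → match
B → match
C → match
D → match
E → match
F → match
G → match
H → match

A, B, C, D, E, F, G, H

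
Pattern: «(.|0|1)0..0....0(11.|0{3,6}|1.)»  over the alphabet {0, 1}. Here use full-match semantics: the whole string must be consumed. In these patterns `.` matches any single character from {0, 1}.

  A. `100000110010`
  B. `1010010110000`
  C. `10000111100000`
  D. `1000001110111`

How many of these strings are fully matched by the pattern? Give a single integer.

A → match
B → match
C → match
D → match
Total matched: 4

4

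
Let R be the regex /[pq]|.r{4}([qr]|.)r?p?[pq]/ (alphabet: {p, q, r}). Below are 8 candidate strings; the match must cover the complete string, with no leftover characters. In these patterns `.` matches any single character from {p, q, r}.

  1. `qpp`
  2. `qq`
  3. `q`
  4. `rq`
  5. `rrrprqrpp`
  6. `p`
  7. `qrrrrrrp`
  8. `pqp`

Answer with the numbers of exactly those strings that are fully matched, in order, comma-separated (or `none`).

1 → no match
2 → no match
3 → match
4 → no match
5 → no match
6 → match
7 → match
8 → no match

3, 6, 7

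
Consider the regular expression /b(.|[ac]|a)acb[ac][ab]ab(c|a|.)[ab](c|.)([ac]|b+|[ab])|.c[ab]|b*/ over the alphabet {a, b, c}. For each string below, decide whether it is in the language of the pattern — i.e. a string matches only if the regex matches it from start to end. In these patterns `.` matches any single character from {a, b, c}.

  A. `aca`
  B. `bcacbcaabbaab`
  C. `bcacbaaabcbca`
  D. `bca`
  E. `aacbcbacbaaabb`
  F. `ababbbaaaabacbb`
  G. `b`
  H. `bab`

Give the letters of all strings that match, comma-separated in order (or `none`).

A, B, C, D, G

A → match
B → match
C → match
D → match
E → no match
F → no match
G → match
H → no match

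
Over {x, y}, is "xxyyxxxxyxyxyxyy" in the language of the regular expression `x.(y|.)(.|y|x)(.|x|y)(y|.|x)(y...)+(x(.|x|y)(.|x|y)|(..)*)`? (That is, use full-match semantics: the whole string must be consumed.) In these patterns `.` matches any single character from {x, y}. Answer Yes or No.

No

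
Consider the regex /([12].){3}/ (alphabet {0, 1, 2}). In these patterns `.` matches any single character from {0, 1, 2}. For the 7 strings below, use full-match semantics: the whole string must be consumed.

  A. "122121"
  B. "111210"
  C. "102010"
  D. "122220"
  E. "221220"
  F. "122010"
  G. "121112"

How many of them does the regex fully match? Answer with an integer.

A. "122121" → match
B. "111210" → match
C. "102010" → match
D. "122220" → match
E. "221220" → match
F. "122010" → match
G. "121112" → match
Total matched: 7

7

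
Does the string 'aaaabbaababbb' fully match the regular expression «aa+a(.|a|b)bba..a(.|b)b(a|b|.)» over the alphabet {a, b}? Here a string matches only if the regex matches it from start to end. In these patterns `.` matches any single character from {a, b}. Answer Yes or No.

Yes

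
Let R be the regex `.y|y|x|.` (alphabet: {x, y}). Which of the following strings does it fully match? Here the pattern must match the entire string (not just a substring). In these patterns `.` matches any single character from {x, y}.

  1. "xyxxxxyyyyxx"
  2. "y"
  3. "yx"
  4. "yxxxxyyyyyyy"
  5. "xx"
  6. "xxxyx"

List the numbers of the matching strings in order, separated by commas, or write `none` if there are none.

1 → no match
2 → match
3 → no match
4 → no match
5 → no match
6 → no match

2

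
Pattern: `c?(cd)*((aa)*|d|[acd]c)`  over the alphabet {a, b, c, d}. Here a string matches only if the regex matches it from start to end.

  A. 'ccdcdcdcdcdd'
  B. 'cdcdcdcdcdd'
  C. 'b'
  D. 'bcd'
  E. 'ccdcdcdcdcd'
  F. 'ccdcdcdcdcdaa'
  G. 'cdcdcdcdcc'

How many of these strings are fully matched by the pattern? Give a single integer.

5

A. 'ccdcdcdcdcdd' → match
B. 'cdcdcdcdcdd' → match
C. 'b' → no match
D. 'bcd' → no match
E. 'ccdcdcdcdcd' → match
F → match
G. 'cdcdcdcdcc' → match
Total matched: 5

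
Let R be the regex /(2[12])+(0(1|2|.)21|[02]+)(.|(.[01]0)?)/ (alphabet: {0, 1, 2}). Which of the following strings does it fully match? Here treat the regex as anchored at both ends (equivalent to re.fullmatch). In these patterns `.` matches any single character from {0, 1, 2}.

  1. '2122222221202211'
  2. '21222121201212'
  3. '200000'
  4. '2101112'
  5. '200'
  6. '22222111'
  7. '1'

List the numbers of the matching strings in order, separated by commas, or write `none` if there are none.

1 → no match
2 → no match
3 → no match
4 → no match
5 → no match
6 → no match
7 → no match — must start with '2'

none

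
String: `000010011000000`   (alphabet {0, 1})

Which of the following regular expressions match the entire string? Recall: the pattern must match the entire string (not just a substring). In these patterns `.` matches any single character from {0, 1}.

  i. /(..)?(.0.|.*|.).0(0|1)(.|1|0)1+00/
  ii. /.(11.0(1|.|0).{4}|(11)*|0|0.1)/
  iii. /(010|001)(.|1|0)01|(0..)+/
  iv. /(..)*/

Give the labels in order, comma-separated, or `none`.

iii

i → no match — must end with `100`
ii → no match
iii → match
iv → no match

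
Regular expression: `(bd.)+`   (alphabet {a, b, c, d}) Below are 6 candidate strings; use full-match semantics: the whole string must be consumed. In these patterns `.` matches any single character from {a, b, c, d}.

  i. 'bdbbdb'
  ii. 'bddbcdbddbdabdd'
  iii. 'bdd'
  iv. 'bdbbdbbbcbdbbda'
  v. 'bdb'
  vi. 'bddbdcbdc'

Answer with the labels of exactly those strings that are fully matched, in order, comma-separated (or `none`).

i, iii, v, vi

i. 'bdbbdb' → match
ii → no match
iii. 'bdd' → match
iv → no match
v. 'bdb' → match
vi. 'bddbdcbdc' → match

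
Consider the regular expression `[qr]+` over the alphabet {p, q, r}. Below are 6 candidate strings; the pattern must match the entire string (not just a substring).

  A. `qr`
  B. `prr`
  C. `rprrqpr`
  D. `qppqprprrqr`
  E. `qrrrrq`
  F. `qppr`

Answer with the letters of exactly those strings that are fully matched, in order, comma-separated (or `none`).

A. `qr` → match
B. `prr` → no match
C. `rprrqpr` → no match
D. `qppqprprrqr` → no match
E. `qrrrrq` → match
F. `qppr` → no match

A, E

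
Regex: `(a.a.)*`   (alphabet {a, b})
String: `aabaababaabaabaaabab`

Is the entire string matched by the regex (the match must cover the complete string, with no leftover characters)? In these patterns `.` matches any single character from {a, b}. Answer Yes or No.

No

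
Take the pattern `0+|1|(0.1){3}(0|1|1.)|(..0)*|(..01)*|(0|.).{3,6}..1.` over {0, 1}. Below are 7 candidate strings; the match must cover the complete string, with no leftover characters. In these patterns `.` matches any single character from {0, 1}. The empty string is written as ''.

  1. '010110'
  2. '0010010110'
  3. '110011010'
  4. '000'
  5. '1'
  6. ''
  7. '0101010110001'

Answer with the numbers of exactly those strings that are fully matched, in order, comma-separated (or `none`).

1, 2, 3, 4, 5, 6

1. '010110' → match
2. '0010010110' → match
3. '110011010' → match
4. '000' → match
5. '1' → match
6. '' → match
7 → no match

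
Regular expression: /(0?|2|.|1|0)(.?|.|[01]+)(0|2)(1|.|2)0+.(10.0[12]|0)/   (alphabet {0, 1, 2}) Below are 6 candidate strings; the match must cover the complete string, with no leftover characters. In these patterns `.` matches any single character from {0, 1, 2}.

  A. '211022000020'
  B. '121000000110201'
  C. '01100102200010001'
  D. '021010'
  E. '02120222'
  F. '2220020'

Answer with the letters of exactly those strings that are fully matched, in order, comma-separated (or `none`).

A → match
B → match
C → match
D → match
E → no match
F → match

A, B, C, D, F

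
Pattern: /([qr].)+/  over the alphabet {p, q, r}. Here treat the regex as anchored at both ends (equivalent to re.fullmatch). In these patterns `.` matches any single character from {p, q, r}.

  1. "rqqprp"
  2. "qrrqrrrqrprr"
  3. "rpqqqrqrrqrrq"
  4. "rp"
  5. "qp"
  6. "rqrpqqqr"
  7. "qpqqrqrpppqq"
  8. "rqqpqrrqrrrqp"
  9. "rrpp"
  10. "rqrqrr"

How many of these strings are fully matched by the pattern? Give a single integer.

6

1. "rqqprp" → match
2. "qrrqrrrqrprr" → match
3 → no match
4. "rp" → match
5. "qp" → match
6. "rqrpqqqr" → match
7. "qpqqrqrpppqq" → no match
8 → no match
9. "rrpp" → no match
10. "rqrqrr" → match
Total matched: 6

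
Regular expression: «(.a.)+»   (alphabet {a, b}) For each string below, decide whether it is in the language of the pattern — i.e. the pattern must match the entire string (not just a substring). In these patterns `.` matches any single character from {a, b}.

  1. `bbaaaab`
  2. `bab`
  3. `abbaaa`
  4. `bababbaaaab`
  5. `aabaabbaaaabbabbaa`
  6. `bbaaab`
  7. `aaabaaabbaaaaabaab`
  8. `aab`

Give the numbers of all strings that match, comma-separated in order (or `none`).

1. `bbaaaab` → no match
2. `bab` → match
3. `abbaaa` → no match
4. `bababbaaaab` → no match
5 → match
6. `bbaaab` → no match
7 → no match
8. `aab` → match

2, 5, 8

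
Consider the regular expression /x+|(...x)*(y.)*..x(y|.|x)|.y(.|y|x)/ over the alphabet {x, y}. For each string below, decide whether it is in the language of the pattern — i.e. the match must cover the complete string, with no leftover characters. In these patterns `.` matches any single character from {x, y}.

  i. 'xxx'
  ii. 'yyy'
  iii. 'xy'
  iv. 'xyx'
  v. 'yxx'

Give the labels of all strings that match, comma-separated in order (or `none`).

i → match
ii → match
iii → no match
iv → match
v → no match

i, ii, iv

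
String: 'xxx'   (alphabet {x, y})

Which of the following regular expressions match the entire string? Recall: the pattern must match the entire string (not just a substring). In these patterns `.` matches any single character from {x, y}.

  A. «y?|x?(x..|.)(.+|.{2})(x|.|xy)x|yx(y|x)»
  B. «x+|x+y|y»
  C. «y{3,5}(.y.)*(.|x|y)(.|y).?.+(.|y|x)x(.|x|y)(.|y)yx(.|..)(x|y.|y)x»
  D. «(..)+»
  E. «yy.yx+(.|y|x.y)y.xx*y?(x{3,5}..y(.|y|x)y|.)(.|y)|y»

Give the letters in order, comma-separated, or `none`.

A → no match
B → match
C → no match — must start with 'y'
D → no match
E → no match

B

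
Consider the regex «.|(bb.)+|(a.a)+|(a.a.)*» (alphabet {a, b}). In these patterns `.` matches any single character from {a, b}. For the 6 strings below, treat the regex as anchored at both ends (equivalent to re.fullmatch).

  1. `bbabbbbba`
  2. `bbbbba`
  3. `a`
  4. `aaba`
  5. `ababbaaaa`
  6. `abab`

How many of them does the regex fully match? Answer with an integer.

4

1 → match
2 → match
3 → match
4 → no match
5 → no match
6 → match
Total matched: 4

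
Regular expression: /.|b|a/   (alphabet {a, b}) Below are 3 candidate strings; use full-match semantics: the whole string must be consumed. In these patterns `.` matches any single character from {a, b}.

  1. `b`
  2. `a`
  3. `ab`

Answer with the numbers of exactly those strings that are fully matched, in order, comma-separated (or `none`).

1. `b` → match
2. `a` → match
3. `ab` → no match

1, 2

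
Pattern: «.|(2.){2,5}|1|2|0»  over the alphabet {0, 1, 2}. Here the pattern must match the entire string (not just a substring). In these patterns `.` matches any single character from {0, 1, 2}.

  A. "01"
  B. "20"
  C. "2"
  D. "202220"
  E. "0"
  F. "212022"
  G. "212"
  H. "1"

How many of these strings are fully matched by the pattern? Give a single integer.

5

A → no match
B → no match
C → match
D → match
E → match
F → match
G → no match
H → match
Total matched: 5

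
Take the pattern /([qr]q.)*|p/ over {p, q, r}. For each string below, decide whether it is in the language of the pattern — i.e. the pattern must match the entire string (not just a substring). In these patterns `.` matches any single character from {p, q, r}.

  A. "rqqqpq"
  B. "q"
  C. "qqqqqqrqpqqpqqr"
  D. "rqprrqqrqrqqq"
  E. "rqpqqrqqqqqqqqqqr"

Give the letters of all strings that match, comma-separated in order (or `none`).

A → no match
B → no match
C → match
D → no match
E → no match

C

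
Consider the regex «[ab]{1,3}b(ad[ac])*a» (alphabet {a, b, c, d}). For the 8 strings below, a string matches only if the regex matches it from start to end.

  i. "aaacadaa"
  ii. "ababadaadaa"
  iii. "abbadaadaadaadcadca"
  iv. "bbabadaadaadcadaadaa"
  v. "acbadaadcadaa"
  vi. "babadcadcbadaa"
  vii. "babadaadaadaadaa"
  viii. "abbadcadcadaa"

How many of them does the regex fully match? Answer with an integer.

5

i → no match
ii → match
iii → match
iv → match
v → no match
vi → no match
vii → match
viii → match
Total matched: 5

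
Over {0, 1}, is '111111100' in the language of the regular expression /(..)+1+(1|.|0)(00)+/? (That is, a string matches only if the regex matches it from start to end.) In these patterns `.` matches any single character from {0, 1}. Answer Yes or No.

Yes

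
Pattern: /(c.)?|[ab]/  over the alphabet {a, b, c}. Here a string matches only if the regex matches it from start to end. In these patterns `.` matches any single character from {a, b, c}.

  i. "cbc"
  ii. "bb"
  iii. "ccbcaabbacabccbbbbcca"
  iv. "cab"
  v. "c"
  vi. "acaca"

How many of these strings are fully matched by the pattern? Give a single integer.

0

i → no match
ii → no match
iii → no match
iv → no match
v → no match
vi → no match
Total matched: 0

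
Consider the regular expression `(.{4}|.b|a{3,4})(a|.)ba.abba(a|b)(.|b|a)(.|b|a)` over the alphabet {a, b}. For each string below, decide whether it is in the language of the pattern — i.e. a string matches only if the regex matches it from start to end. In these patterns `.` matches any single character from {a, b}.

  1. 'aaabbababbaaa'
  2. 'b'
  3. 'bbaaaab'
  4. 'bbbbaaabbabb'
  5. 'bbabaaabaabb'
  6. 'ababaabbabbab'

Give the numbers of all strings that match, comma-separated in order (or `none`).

none

1 → no match
2 → no match
3 → no match
4 → no match
5 → no match
6 → no match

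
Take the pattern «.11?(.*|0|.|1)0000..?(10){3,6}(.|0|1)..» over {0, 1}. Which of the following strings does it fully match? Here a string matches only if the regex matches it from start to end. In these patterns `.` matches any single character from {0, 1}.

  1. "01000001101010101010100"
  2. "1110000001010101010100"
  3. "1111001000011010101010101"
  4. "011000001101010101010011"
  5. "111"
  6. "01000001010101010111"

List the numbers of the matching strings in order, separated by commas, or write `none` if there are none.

1 → match
2 → match
3 → match
4 → match
5 → no match
6 → match

1, 2, 3, 4, 6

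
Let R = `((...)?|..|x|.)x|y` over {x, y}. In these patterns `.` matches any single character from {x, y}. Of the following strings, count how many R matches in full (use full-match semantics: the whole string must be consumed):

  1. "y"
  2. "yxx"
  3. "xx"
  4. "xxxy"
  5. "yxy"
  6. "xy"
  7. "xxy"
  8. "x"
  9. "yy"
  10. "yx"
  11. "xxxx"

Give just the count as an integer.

6

1 → match
2 → match
3 → match
4 → no match
5 → no match
6 → no match
7 → no match
8 → match
9 → no match
10 → match
11 → match
Total matched: 6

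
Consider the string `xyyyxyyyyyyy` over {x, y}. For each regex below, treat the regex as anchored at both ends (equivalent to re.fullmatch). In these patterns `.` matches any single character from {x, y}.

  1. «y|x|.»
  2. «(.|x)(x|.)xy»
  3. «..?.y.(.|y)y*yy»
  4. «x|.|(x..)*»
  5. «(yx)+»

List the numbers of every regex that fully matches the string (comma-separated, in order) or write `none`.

1 → no match
2 → no match — must end with `xy`
3 → match
4 → no match
5 → no match — must start with `yx`

3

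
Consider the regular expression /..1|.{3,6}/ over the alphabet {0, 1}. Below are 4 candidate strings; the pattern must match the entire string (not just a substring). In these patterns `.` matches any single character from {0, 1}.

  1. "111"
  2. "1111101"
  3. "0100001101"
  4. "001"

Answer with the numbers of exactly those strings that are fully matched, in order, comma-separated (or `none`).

1 → match
2 → no match
3 → no match
4 → match

1, 4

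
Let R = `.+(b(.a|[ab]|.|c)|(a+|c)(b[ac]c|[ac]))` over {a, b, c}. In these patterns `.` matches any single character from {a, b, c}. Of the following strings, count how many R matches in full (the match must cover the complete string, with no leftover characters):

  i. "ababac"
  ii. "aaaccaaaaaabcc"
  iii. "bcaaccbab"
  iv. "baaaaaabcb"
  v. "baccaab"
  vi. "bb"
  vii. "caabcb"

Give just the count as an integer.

2

i → match
ii → match
iii → no match
iv → no match
v → no match
vi → no match
vii → no match
Total matched: 2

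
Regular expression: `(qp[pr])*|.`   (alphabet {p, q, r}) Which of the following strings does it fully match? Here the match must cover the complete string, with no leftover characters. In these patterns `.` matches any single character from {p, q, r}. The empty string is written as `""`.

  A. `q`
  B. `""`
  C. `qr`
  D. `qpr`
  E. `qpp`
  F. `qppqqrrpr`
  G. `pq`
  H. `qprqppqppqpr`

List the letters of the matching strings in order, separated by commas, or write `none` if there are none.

A → match
B → match
C → no match
D → match
E → match
F → no match
G → no match
H → match

A, B, D, E, H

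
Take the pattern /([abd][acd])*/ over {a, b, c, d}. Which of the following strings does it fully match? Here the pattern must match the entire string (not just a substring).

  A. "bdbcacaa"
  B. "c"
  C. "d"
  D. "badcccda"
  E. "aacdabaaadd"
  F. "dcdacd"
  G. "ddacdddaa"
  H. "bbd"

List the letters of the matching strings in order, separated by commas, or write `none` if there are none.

A → match
B → no match
C → no match
D → no match
E → no match
F → no match
G → no match
H → no match

A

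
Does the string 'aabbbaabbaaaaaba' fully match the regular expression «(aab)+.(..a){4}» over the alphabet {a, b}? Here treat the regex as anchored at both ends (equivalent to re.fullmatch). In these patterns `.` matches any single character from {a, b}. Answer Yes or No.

Yes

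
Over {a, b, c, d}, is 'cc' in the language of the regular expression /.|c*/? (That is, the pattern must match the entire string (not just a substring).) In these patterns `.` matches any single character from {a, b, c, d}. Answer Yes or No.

Yes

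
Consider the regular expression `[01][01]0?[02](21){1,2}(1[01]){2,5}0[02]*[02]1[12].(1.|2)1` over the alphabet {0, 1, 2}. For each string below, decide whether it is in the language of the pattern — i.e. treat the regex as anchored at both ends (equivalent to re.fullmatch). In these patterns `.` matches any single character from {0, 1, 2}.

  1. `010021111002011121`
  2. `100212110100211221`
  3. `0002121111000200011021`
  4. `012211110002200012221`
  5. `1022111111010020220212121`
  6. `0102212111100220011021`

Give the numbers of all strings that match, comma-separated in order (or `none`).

1, 2, 3, 4, 5, 6

1 → match
2 → match
3 → match
4 → match
5 → match
6 → match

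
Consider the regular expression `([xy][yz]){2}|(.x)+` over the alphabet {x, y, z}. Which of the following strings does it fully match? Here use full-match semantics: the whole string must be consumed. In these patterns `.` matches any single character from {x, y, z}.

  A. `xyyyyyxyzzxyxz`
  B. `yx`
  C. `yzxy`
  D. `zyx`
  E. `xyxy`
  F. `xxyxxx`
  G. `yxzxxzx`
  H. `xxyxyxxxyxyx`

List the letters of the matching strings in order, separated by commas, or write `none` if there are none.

A → no match
B → match
C → match
D → no match
E → match
F → match
G → no match
H → match

B, C, E, F, H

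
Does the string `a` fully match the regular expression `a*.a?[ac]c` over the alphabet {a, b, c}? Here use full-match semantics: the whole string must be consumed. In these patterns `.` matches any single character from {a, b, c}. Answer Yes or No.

No

Every match must end with `c`, but `a` does not.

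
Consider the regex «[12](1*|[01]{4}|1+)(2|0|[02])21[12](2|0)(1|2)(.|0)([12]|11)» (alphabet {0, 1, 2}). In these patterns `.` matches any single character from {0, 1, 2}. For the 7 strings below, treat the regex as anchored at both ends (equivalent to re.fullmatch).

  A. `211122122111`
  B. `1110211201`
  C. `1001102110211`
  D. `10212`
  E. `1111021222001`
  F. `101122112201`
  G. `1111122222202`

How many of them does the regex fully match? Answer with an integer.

A. `211122122111` → match
B. `1110211201` → no match
C → match
D. `10212` → no match
E → no match
F. `101122112201` → no match
G → no match
Total matched: 2

2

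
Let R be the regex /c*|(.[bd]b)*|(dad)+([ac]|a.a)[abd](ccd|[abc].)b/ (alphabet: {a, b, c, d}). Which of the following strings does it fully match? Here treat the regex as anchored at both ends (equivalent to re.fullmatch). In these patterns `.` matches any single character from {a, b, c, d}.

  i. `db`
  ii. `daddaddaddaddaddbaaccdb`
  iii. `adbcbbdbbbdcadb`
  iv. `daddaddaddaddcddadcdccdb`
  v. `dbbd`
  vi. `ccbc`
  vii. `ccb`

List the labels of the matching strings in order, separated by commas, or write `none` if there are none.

none

i → no match
ii → no match
iii → no match
iv → no match
v → no match
vi → no match
vii → no match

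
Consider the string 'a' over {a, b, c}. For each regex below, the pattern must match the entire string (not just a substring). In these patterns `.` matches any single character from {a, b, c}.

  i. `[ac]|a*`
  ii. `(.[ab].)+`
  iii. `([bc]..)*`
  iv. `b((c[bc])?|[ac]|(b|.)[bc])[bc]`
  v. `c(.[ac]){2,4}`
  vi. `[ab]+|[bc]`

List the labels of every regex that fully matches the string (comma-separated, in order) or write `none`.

i, vi

i → match
ii → no match
iii → no match
iv → no match — must start with 'b'
v → no match — must start with 'c'
vi → match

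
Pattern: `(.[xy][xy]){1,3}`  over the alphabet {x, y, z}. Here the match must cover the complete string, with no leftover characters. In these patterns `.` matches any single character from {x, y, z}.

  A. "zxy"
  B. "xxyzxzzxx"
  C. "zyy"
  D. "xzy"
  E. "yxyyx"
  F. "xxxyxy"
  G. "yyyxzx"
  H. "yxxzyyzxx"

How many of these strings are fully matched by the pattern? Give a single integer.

A → match
B → no match
C → match
D → no match
E → no match
F → match
G → no match
H → match
Total matched: 4

4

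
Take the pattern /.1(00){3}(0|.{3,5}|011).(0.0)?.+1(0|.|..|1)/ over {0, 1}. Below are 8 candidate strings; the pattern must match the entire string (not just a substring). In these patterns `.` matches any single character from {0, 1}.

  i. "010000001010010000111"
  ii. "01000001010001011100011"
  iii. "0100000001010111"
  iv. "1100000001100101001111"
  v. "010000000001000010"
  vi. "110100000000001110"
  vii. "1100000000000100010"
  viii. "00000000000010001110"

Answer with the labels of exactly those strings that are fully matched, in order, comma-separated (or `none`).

i, iii, iv, v, vii

i → match
ii → no match
iii → match
iv → match
v → match
vi → no match
vii → match
viii → no match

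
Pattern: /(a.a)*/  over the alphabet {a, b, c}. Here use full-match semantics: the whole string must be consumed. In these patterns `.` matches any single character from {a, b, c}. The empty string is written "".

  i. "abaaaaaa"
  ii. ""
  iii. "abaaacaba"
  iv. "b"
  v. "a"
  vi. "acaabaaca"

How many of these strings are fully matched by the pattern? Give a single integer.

2

i → no match
ii → match
iii → no match
iv → no match
v → no match
vi → match
Total matched: 2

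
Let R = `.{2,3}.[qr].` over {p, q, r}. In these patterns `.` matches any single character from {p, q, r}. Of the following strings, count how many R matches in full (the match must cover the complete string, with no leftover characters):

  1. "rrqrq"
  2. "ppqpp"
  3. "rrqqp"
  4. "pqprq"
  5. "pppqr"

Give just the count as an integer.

4

1 → match
2 → no match
3 → match
4 → match
5 → match
Total matched: 4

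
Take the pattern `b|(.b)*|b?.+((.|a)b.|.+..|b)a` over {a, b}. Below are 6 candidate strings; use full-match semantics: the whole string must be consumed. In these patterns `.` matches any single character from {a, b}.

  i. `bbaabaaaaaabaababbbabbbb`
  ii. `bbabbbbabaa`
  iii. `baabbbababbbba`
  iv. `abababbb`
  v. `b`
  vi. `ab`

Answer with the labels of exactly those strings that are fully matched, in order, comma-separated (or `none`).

i → no match
ii → match
iii → match
iv → match
v → match
vi → match

ii, iii, iv, v, vi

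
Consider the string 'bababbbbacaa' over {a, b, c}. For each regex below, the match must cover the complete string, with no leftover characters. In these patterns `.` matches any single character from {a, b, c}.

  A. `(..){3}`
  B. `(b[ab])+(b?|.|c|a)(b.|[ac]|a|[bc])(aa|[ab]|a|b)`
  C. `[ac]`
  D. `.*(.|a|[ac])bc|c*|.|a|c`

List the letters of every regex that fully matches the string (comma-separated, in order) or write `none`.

A → no match
B → match
C → no match
D → no match

B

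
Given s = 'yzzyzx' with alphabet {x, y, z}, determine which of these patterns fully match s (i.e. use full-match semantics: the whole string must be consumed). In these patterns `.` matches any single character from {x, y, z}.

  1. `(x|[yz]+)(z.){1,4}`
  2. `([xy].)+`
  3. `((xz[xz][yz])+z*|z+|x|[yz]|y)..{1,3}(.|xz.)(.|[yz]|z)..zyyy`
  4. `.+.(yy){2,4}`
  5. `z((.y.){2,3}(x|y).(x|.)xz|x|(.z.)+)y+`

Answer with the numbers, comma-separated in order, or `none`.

1

1 → match
2 → no match
3 → no match — must end with 'zyyy'
4 → no match — must end with 'yy'
5 → no match — must start with 'z'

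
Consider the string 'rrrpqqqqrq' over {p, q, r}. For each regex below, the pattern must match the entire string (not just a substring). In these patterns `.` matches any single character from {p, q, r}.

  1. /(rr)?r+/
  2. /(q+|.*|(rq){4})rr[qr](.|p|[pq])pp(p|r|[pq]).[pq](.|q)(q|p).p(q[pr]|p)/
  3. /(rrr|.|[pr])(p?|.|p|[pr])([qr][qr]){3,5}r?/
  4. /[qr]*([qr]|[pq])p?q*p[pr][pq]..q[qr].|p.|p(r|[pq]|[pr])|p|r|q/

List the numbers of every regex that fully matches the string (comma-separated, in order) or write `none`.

1 → no match — must end with 'r'
2 → no match
3 → match
4 → no match

3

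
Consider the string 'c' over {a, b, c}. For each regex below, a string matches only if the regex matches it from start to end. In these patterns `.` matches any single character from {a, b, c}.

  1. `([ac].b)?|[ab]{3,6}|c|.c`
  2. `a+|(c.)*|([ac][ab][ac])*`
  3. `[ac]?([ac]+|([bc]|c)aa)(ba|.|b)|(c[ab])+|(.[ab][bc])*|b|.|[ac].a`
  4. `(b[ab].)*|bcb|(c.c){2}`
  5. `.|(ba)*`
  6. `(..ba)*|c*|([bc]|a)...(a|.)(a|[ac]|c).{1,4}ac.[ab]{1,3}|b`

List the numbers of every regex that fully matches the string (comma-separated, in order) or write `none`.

1, 3, 5, 6

1 → match
2 → no match
3 → match
4 → no match
5 → match
6 → match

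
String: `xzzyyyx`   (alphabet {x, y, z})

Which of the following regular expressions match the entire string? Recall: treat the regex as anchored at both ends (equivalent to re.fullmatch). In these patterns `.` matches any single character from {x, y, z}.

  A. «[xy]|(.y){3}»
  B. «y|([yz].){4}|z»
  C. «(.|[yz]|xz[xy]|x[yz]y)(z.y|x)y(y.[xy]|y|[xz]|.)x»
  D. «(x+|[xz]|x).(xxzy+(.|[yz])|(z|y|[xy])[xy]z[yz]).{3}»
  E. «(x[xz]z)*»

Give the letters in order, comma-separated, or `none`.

A → no match
B → no match
C → match
D → no match
E → no match

C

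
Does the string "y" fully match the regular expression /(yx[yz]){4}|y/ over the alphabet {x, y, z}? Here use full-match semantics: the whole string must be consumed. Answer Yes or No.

Yes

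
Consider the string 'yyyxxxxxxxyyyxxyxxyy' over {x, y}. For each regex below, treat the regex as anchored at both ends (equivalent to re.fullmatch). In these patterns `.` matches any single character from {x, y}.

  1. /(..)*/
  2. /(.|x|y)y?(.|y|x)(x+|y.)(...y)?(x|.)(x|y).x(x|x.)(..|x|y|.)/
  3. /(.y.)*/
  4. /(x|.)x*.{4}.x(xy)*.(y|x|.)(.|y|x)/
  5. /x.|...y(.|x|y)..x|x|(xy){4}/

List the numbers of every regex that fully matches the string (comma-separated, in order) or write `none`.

1 → match
2 → match
3 → no match
4 → no match
5 → no match

1, 2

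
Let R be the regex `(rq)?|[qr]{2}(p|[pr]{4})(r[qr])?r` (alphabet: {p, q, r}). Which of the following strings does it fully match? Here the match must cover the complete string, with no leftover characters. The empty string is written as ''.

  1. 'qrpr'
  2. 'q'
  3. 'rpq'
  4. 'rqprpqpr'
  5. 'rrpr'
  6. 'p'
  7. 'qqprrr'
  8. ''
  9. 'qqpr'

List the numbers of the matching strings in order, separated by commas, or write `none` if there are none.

1, 5, 7, 8, 9

1 → match
2 → no match
3 → no match
4 → no match
5 → match
6 → no match
7 → match
8 → match
9 → match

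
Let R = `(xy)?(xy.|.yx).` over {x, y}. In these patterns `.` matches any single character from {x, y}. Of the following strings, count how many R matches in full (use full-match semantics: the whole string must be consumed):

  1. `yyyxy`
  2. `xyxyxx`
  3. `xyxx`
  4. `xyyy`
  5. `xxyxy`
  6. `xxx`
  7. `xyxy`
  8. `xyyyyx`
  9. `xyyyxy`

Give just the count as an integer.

1 → no match
2 → match
3 → match
4 → match
5 → no match
6 → no match
7 → match
8 → no match
9 → match
Total matched: 5

5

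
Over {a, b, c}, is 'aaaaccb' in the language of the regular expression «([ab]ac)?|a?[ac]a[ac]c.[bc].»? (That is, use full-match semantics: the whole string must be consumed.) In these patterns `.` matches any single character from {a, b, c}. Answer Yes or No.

No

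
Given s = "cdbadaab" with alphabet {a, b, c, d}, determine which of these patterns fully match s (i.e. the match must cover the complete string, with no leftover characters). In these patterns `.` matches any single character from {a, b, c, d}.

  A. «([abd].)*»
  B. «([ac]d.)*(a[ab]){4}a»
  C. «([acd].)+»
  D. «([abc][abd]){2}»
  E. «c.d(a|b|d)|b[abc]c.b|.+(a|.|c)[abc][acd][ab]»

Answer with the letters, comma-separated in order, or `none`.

A → no match
B → no match — must end with "a"
C → no match
D → no match
E → match

E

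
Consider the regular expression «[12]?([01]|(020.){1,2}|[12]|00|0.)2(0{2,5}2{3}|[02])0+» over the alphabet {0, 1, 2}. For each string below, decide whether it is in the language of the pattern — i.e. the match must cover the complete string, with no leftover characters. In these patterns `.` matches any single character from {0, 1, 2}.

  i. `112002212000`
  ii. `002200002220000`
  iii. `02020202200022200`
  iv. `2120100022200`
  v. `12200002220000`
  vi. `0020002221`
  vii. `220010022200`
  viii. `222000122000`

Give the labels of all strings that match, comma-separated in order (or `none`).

i. `112002212000` → no match
ii → no match
iii → match
iv → no match
v → match
vi. `0020002221` → no match — must end with `0`
vii. `220010022200` → no match
viii. `222000122000` → no match

iii, v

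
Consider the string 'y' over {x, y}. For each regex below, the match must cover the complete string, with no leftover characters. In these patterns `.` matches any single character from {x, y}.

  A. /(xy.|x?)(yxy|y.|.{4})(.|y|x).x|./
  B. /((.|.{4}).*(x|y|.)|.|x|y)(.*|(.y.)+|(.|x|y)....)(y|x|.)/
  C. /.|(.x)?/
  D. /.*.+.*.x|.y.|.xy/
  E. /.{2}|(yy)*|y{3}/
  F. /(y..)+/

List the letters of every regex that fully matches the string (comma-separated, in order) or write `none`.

A, C

A → match
B → no match
C → match
D → no match
E → no match
F → no match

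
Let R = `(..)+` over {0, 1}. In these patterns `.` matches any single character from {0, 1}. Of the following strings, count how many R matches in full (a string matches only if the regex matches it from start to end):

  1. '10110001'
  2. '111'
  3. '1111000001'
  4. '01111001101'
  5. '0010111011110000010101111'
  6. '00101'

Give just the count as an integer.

1 → match
2 → no match
3 → match
4 → no match
5 → no match
6 → no match
Total matched: 2

2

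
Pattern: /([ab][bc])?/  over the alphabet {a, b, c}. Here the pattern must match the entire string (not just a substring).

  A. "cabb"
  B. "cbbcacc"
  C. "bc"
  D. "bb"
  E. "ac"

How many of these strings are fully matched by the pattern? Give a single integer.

A → no match
B → no match
C → match
D → match
E → match
Total matched: 3

3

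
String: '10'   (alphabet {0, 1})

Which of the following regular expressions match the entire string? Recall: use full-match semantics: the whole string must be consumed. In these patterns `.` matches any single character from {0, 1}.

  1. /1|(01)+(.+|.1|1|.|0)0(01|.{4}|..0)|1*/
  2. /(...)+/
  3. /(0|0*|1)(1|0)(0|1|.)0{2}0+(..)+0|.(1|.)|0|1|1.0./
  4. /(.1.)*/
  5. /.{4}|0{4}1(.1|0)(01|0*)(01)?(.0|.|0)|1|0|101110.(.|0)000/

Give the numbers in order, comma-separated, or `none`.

1 → no match
2 → no match
3 → match
4 → no match
5 → no match

3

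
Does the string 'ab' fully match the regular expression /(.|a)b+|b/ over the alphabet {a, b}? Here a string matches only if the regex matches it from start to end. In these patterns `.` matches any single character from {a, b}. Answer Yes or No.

Yes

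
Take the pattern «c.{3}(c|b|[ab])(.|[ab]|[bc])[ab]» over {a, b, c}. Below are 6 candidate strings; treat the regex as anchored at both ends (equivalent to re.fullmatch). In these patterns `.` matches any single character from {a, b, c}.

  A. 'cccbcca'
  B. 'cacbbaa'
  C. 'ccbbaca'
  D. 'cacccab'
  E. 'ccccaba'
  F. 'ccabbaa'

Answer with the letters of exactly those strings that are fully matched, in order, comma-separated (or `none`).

A, B, C, D, E, F

A → match
B → match
C → match
D → match
E → match
F → match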